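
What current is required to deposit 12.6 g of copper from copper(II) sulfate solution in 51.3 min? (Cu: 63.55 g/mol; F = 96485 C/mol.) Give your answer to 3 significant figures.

n(Cu) = 12.6 / 63.55 = 0.1983 mol
Cu²⁺ + 2e⁻ → Cu, so n(e⁻) = 2 × 0.1983 = 0.3966 mol
Q = 0.3966 × 96485 = 38270 C
I = Q / t = 38270 / 3078 s = 12.4 A

12.4 A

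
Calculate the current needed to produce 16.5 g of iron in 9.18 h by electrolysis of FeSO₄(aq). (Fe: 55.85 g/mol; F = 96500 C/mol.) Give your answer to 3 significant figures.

n(Fe) = 16.5 / 55.85 = 0.2954 mol
Fe²⁺ + 2e⁻ → Fe, so n(e⁻) = 2 × 0.2954 = 0.5908 mol
Q = 0.5908 × 96500 = 57010 C
I = Q / t = 57010 / 33048 s = 1.73 A

1.73 A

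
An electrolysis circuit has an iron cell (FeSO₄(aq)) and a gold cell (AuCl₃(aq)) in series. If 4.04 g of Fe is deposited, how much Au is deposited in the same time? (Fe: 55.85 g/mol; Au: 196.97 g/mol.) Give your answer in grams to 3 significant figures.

9.50 g

n(Fe) = 4.04 / 55.85 = 0.07234 mol
Fe²⁺ + 2e⁻ → Fe, so n(e⁻) = 2 × 0.07234 = 0.1447 mol
In series, the same 0.1447 mol of electrons flows through the second cell.
Au³⁺ + 3e⁻ → Au, so n(Au) = 0.1447 / 3 = 0.04823 mol
m(Au) = 0.04823 × 196.97 = 9.50 g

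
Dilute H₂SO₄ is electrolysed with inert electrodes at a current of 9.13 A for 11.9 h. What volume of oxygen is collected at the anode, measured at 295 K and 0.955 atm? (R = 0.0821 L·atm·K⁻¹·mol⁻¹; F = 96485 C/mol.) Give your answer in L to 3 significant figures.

25.7 L

Q = 9.13 A × 42840 s = 3.911×10^5 C
Moles of electrons = 3.911×10^5 / 96485 = 4.053 mol
2H₂O → O₂ + 4H⁺ + 4e⁻, so n(O₂) = 4.053 / 4 = 1.013 mol
V = nRT/P = 1.013 × 0.0821 × 295 / 0.955 = 25.69 L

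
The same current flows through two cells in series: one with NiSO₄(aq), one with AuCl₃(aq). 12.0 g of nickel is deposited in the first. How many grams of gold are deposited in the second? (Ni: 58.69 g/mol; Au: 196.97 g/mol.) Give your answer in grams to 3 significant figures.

n(Ni) = 12.0 / 58.69 = 0.2045 mol
Ni²⁺ + 2e⁻ → Ni, so n(e⁻) = 2 × 0.2045 = 0.4090 mol
Same current for the same time ⇒ same n(e⁻) = 0.4090 mol in both cells.
Au³⁺ + 3e⁻ → Au, so n(Au) = 0.4090 / 3 = 0.1363 mol
m(Au) = 0.1363 × 196.97 = 26.8 g

26.8 g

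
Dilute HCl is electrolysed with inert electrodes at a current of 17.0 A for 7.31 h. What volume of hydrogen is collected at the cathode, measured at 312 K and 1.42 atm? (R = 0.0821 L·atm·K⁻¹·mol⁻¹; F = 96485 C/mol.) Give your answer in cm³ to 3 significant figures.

41800 cm³

Q = 17.0 A × 26316 s = 4.474×10^5 C
n(e⁻) = Q/F = 4.474×10^5/96485 = 4.637 mol
2H⁺ + 2e⁻ → H₂, so n(H₂) = 4.637 / 2 = 2.319 mol
V = nRT/P = 2.319 × 0.0821 × 312 / 1.42 = 41.83 L
= 41800 cm³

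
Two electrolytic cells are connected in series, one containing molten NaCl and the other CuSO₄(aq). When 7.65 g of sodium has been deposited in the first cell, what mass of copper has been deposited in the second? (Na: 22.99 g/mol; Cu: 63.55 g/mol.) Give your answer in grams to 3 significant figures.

10.6 g

n(Na) = 7.65 / 22.99 = 0.3328 mol
Na⁺ + e⁻ → Na, so n(e⁻) = 0.3328 mol
In series, the same 0.3328 mol of electrons flows through the second cell.
Cu²⁺ + 2e⁻ → Cu, so n(Cu) = 0.3328 / 2 = 0.1664 mol
m(Cu) = 0.1664 × 63.55 = 10.6 g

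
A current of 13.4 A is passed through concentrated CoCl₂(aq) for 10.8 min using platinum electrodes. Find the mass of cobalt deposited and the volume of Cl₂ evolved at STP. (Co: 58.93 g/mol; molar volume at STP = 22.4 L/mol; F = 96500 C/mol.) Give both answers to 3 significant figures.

Q = 13.4 × 648 = 8683 C; n(e⁻) = 8683 / 96500 = 0.08998 mol
Cathode: Co²⁺ + 2e⁻ → Co → n(Co) = 0.08998/2 = 0.04499 mol → 2.65 g
Anode: 2Cl⁻ → Cl₂ + 2e⁻ → n(Cl₂) = 0.08998/2 = 0.04499 mol → 1.01 L

2.65 g Co; 1.01 L Cl₂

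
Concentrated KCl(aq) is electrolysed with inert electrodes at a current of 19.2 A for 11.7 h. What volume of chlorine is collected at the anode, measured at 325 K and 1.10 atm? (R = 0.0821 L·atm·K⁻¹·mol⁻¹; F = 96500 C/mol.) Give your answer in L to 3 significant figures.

Q = It = 19.2 × 42120 = 8.087×10^5 C
n(e⁻) = 8.087×10^5 / 96500 = 8.380 mol
2Cl⁻ → Cl₂ + 2e⁻, so n(Cl₂) = 8.380 / 2 = 4.190 mol
V = nRT/P = 4.190 × 0.0821 × 325 / 1.10 = 101.6 L

102 L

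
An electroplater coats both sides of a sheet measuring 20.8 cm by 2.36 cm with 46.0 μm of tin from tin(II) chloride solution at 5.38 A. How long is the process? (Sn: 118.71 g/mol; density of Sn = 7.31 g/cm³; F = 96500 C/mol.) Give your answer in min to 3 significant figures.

Plated area = 2 × 20.8 × 2.36 = 98.18 cm²
Volume = 98.18 × 46.0×10⁻⁴ cm = 0.4516 cm³
m(Sn) = 0.4516 × 7.31 = 3.301 g
n(Sn) = 3.301 / 118.71 = 0.02781 mol; n(e⁻) = 2 × 0.02781 = 0.05562 mol
Q = 0.05562 × 96500 = 5367 C
t = 5367 / 5.38 = 997.6 s = 16.6 min

16.6 min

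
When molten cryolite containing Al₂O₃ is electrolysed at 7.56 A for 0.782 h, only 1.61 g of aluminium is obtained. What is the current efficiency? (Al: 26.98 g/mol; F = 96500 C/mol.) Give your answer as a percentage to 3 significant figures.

81.2%

Q = 7.56 × 2815.2 = 21280 C
n(e⁻) = 21280 / 96500 = 0.2205 mol
Al³⁺ + 3e⁻ → Al, so theoretical n(Al) = 0.07350 mol → 1.983 g
Efficiency = 1.61 / 1.983 = 0.8119 = 81.2%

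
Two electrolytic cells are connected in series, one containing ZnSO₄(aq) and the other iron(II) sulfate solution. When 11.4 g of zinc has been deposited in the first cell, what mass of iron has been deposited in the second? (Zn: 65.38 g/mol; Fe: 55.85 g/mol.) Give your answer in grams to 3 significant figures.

n(Zn) = 11.4 / 65.38 = 0.1744 mol
Zn²⁺ + 2e⁻ → Zn, so n(e⁻) = 2 × 0.1744 = 0.3488 mol
Same current for the same time ⇒ same n(e⁻) = 0.3488 mol in both cells.
Fe²⁺ + 2e⁻ → Fe, so n(Fe) = 0.3488 / 2 = 0.1744 mol
m(Fe) = 0.1744 × 55.85 = 9.74 g

9.74 g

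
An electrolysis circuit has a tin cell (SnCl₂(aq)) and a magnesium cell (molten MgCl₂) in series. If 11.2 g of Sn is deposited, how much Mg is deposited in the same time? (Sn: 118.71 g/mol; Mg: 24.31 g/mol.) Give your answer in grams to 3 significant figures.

2.29 g

n(Sn) = 11.2 / 118.71 = 0.09435 mol
Sn²⁺ + 2e⁻ → Sn, so n(e⁻) = 2 × 0.09435 = 0.1887 mol
Since the cells are in series, n(e⁻) in the Mg cell is also 0.1887 mol.
Mg²⁺ + 2e⁻ → Mg, so n(Mg) = 0.1887 / 2 = 0.09435 mol
m(Mg) = 0.09435 × 24.31 = 2.29 g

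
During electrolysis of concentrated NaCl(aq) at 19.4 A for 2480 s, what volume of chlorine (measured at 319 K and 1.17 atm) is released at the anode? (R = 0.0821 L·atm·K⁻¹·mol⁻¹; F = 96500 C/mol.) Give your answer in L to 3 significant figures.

5.58 L

Charge passed = 19.4 × 2480 = 48110 C
n(e⁻) = Q/F = 48110/96500 = 0.4985 mol
2Cl⁻ → Cl₂ + 2e⁻, so n(Cl₂) = 0.4985 / 2 = 0.2493 mol
V = nRT/P = 0.2493 × 0.0821 × 319 / 1.17 = 5.580 L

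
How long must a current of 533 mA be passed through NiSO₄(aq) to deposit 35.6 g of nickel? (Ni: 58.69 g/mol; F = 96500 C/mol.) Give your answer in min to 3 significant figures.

n(Ni) = 35.6 / 58.69 = 0.6066 mol
Ni²⁺ + 2e⁻ → Ni, so n(e⁻) = 2 × 0.6066 = 1.213 mol
Q = 1.213 × 96500 = 1.171×10^5 C
t = Q / I = 1.171×10^5 / 0.533 = 2.197×10^5 s = 3660 min

3660 min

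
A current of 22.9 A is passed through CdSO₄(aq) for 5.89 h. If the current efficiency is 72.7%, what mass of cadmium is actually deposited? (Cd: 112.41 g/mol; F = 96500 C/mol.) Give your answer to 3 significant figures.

Q = 22.9 × 21204 = 4.856×10^5 C
n(e⁻) = 4.856×10^5 / 96500 = 5.032 mol
Cd²⁺ + 2e⁻ → Cd, so theoretical m(Cd) = 2.516 × 112.41 = 282.8 g
Actual mass = 72.7% × 282.8 = 206 g

206 g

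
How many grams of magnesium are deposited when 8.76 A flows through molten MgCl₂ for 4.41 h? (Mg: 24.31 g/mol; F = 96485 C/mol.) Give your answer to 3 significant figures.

17.5 g

Charge passed = 8.76 × 15876 = 1.391×10^5 C
Moles of electrons = 1.391×10^5 / 96485 = 1.442 mol
Mg²⁺ + 2e⁻ → Mg, so n(Mg) = 1.442 / 2 = 0.7210 mol
m = 0.7210 × 24.31 = 17.5 g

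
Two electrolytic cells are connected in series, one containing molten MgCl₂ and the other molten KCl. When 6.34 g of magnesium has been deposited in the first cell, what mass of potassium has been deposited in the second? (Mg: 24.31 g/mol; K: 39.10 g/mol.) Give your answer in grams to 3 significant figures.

n(Mg) = 6.34 / 24.31 = 0.2608 mol
Mg²⁺ + 2e⁻ → Mg, so n(e⁻) = 2 × 0.2608 = 0.5216 mol
Since the cells are in series, n(e⁻) in the K cell is also 0.5216 mol.
K⁺ + e⁻ → K, so n(K) = 0.5216 mol
m(K) = 0.5216 × 39.10 = 20.4 g

20.4 g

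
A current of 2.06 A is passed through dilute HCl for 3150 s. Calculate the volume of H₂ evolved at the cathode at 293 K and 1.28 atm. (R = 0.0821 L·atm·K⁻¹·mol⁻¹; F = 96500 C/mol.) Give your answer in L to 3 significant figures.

0.632 L

Q = 2.06 A × 3150 s = 6489 C
n(e⁻) = 6489 / 96500 = 0.06724 mol
2H⁺ + 2e⁻ → H₂, so n(H₂) = 0.06724 / 2 = 0.03362 mol
V = nRT/P = 0.03362 × 0.0821 × 293 / 1.28 = 0.6318 L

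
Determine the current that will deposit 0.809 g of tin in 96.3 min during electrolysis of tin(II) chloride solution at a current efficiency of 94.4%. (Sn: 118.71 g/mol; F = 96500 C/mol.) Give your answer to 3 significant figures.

n(Sn) = 0.809 / 118.71 = 0.006815 mol
Sn²⁺ + 2e⁻ → Sn, so n(e⁻) = 2 × 0.006815 = 0.01363 mol
Q = 0.01363 × 96500 / 0.944 = 1393 C
I = Q / t = 1393 / 5778 s = 0.241 A

0.241 A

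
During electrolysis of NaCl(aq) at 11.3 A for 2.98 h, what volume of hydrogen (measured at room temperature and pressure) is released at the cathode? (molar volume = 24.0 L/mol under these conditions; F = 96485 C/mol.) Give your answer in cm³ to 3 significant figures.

15100 cm³

Charge passed = 11.3 × 10728 = 1.212×10^5 C
n(e⁻) = 1.212×10^5 / 96485 = 1.256 mol
2H⁺ + 2e⁻ → H₂, so n(H₂) = 1.256 / 2 = 0.6280 mol
V = 0.6280 × 24.0 = 15.07 L
= 15100 cm³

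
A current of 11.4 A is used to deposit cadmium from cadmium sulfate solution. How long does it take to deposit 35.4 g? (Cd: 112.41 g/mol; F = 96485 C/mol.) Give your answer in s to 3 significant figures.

5330 s

n(Cd) = 35.4 / 112.41 = 0.3149 mol
Cd²⁺ + 2e⁻ → Cd, so n(e⁻) = 2 × 0.3149 = 0.6298 mol
Q = 0.6298 × 96485 = 60770 C
t = Q / I = 60770 / 11.4 = 5331 s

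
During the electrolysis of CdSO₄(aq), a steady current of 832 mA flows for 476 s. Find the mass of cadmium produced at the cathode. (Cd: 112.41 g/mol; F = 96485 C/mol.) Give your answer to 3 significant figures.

Q = It = 0.832 × 476 = 396.0 C
Moles of electrons = 396.0 / 96485 = 0.004104 mol
Cd²⁺ + 2e⁻ → Cd, so n(Cd) = 0.004104 / 2 = 0.002052 mol
m = 0.002052 × 112.41 = 0.231 g

0.231 g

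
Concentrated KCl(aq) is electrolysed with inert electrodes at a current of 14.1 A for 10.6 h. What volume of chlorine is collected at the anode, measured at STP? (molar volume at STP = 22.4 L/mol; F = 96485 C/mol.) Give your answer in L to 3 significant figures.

62.5 L

Q = It = 14.1 × 38160 = 5.381×10^5 C
n(e⁻) = 5.381×10^5 / 96485 = 5.577 mol
2Cl⁻ → Cl₂ + 2e⁻, so n(Cl₂) = 5.577 / 2 = 2.789 mol
V = 2.789 × 22.4 = 62.47 L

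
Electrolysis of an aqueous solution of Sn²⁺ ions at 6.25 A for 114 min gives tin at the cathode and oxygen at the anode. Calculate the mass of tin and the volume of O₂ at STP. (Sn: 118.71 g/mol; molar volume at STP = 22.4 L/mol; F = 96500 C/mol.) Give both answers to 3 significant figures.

Q = 6.25 × 6840 = 42750 C; n(e⁻) = 42750 / 96500 = 0.4430 mol
Cathode: Sn²⁺ + 2e⁻ → Sn → n(Sn) = 0.4430/2 = 0.2215 mol → 26.3 g
Anode: 2H₂O → O₂ + 4H⁺ + 4e⁻ → n(O₂) = 0.4430/4 = 0.1108 mol → 2.48 L

26.3 g Sn; 2.48 L O₂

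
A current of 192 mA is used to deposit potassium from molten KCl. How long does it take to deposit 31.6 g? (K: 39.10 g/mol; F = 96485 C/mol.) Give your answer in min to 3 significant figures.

n(K) = 31.6 / 39.10 = 0.8082 mol
K⁺ + e⁻ → K, so n(e⁻) = 0.8082 mol
Q = 0.8082 × 96485 = 77980 C
t = Q / I = 77980 / 0.192 = 4.061×10^5 s = 6770 min

6770 min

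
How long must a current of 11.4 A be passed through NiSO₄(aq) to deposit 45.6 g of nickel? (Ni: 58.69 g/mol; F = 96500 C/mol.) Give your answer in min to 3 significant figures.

n(Ni) = 45.6 / 58.69 = 0.7770 mol
Ni²⁺ + 2e⁻ → Ni, so n(e⁻) = 2 × 0.7770 = 1.554 mol
Q = 1.554 × 96500 = 1.500×10^5 C
t = Q / I = 1.500×10^5 / 11.4 = 13160 s = 219 min

219 min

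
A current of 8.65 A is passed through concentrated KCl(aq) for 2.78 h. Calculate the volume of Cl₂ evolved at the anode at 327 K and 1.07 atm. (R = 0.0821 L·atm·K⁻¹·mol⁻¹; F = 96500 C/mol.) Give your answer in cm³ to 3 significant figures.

Q = 8.65 A × 10008 s = 86570 C
n(e⁻) = Q/F = 86570/96500 = 0.8971 mol
2Cl⁻ → Cl₂ + 2e⁻, so n(Cl₂) = 0.8971 / 2 = 0.4486 mol
V = nRT/P = 0.4486 × 0.0821 × 327 / 1.07 = 11.26 L
= 11300 cm³

11300 cm³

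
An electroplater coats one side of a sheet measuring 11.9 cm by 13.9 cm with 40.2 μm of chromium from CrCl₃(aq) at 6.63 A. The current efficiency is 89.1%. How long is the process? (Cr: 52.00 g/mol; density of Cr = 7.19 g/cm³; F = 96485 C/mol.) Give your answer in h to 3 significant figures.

1.25 h

Plated area = 11.9 × 13.9 = 165.4 cm²
Volume = 165.4 × 40.2×10⁻⁴ cm = 0.6649 cm³
m(Cr) = 0.6649 × 7.19 = 4.781 g
n(Cr) = 4.781 / 52.00 = 0.09194 mol; n(e⁻) = 3 × 0.09194 = 0.2758 mol
Q = 0.2758 × 96485 / 0.891 = 29870 C
t = 29870 / 6.63 = 4505 s = 1.25 h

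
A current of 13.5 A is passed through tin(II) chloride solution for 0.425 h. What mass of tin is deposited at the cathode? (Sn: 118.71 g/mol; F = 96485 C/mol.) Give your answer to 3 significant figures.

Q = 13.5 A × 1530 s = 20660 C
n(e⁻) = Q/F = 20660/96485 = 0.2141 mol
Sn²⁺ + 2e⁻ → Sn, so n(Sn) = 0.2141 / 2 = 0.1071 mol
m = 0.1071 × 118.71 = 12.7 g

12.7 g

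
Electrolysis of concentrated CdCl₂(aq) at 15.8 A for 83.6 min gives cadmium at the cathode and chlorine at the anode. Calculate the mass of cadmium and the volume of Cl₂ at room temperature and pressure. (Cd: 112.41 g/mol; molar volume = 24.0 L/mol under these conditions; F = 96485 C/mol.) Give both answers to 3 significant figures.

46.2 g Cd; 9.86 L Cl₂

Q = 15.8 × 5016 = 79250 C; n(e⁻) = 79250 / 96485 = 0.8214 mol
Cathode: Cd²⁺ + 2e⁻ → Cd → n(Cd) = 0.8214/2 = 0.4107 mol → 46.2 g
Anode: 2Cl⁻ → Cl₂ + 2e⁻ → n(Cl₂) = 0.8214/2 = 0.4107 mol → 9.86 L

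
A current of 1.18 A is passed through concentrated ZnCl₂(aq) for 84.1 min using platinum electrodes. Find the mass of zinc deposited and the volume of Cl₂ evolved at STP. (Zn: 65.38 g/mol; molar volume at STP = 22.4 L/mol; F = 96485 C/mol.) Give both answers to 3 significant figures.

Q = 1.18 × 5046 = 5954 C; n(e⁻) = 5954 / 96485 = 0.06171 mol
Cathode: Zn²⁺ + 2e⁻ → Zn → n(Zn) = 0.06171/2 = 0.03086 mol → 2.02 g
Anode: 2Cl⁻ → Cl₂ + 2e⁻ → n(Cl₂) = 0.06171/2 = 0.03086 mol → 0.691 L

2.02 g Zn; 0.691 L Cl₂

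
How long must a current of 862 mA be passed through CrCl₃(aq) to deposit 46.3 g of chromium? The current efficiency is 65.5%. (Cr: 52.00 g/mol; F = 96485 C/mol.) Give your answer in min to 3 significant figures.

7610 min

n(Cr) = 46.3 / 52.00 = 0.8904 mol
Cr³⁺ + 3e⁻ → Cr, so n(e⁻) = 3 × 0.8904 = 2.671 mol
Q = 2.671 × 96485 / 0.655 = 3.935×10^5 C
t = Q / I = 3.935×10^5 / 0.862 = 4.565×10^5 s = 7610 min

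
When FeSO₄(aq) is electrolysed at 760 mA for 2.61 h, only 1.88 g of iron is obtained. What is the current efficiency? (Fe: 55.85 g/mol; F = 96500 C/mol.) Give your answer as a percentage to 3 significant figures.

91.0%

Q = 0.760 × 9396 = 7141 C
n(e⁻) = 7141 / 96500 = 0.07400 mol
Fe²⁺ + 2e⁻ → Fe, so theoretical n(Fe) = 0.03700 mol → 2.066 g
Efficiency = 1.88 / 2.066 = 0.9100 = 91.0%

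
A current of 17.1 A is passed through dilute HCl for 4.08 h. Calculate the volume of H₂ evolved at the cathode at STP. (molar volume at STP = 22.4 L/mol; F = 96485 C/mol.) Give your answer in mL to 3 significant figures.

Charge passed = 17.1 × 14688 = 2.512×10^5 C
Moles of electrons = 2.512×10^5 / 96485 = 2.604 mol
2H⁺ + 2e⁻ → H₂, so n(H₂) = 2.604 / 2 = 1.302 mol
V = 1.302 × 22.4 = 29.16 L
= 29200 mL

29200 mL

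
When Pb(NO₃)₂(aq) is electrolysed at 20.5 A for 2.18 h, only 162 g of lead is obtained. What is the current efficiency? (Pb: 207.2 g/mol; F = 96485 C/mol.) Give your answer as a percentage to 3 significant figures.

93.8%

Q = 20.5 × 7848 = 1.609×10^5 C
n(e⁻) = 1.609×10^5 / 96485 = 1.668 mol
Pb²⁺ + 2e⁻ → Pb, so theoretical n(Pb) = 0.8340 mol → 172.8 g
Efficiency = 162 / 172.8 = 0.9375 = 93.8%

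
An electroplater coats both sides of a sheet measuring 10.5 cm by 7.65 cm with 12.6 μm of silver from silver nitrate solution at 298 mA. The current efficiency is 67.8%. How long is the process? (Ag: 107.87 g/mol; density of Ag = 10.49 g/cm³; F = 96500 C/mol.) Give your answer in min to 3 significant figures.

157 min

Plated area = 2 × 10.5 × 7.65 = 160.7 cm²
Volume = 160.7 × 12.6×10⁻⁴ cm = 0.2025 cm³
m(Ag) = 0.2025 × 10.49 = 2.124 g
n(Ag) = 2.124 / 107.87 = 0.01969 mol; n(e⁻) = 0.01969 mol
Q = 0.01969 × 96500 / 0.678 = 2802 C
t = 2802 / 0.298 = 9403 s = 157 min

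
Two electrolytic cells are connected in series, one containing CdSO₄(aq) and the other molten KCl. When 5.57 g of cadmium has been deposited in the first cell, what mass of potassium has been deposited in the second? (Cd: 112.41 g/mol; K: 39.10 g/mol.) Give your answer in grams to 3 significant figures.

n(Cd) = 5.57 / 112.41 = 0.04955 mol
Cd²⁺ + 2e⁻ → Cd, so n(e⁻) = 2 × 0.04955 = 0.09910 mol
In series, the same 0.09910 mol of electrons flows through the second cell.
K⁺ + e⁻ → K, so n(K) = 0.09910 mol
m(K) = 0.09910 × 39.10 = 3.87 g

3.87 g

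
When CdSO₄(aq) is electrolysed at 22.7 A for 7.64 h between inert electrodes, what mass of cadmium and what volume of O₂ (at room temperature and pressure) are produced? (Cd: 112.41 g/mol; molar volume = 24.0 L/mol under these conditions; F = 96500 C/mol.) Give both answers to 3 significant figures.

364 g Cd; 38.8 L O₂

Q = 22.7 × 27504 = 6.243×10^5 C; n(e⁻) = 6.243×10^5 / 96500 = 6.469 mol
Cathode: Cd²⁺ + 2e⁻ → Cd → n(Cd) = 6.469/2 = 3.235 mol → 364 g
Anode: 2H₂O → O₂ + 4H⁺ + 4e⁻ → n(O₂) = 6.469/4 = 1.617 mol → 38.8 L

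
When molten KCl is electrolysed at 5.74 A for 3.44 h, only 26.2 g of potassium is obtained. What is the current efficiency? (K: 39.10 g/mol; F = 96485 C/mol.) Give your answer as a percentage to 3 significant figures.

91.0%

Q = 5.74 × 12384 = 71080 C
n(e⁻) = 71080 / 96485 = 0.7367 mol
K⁺ + e⁻ → K, so theoretical n(K) = 0.7367 mol → 28.80 g
Efficiency = 26.2 / 28.80 = 0.9097 = 91.0%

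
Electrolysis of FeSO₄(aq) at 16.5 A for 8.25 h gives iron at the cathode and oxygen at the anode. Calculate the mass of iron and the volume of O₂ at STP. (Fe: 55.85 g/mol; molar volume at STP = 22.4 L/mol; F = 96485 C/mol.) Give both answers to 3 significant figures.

142 g Fe; 28.4 L O₂

Q = 16.5 × 29700 = 4.901×10^5 C; n(e⁻) = 4.901×10^5 / 96485 = 5.080 mol
Cathode: Fe²⁺ + 2e⁻ → Fe → n(Fe) = 5.080/2 = 2.540 mol → 142 g
Anode: 2H₂O → O₂ + 4H⁺ + 4e⁻ → n(O₂) = 5.080/4 = 1.270 mol → 28.4 L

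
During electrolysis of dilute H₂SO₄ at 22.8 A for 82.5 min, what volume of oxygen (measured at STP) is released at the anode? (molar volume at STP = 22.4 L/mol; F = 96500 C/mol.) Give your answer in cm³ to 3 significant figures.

Charge passed = 22.8 × 4950 = 1.129×10^5 C
Moles of electrons = 1.129×10^5 / 96500 = 1.170 mol
2H₂O → O₂ + 4H⁺ + 4e⁻, so n(O₂) = 1.170 / 4 = 0.2925 mol
V = 0.2925 × 22.4 = 6.552 L
= 6550 cm³

6550 cm³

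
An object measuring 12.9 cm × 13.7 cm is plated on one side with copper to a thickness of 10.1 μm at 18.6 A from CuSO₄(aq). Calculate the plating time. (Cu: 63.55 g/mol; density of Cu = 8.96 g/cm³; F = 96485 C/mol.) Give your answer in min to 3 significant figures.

4.35 min

Plated area = 12.9 × 13.7 = 176.7 cm²
Volume = 176.7 × 10.1×10⁻⁴ cm = 0.1785 cm³
m(Cu) = 0.1785 × 8.96 = 1.599 g
n(Cu) = 1.599 / 63.55 = 0.02516 mol; n(e⁻) = 2 × 0.02516 = 0.05032 mol
Q = 0.05032 × 96485 = 4855 C
t = 4855 / 18.6 = 261.0 s = 4.35 min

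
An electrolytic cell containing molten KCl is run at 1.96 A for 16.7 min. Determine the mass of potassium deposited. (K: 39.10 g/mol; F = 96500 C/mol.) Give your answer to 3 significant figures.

Q = It = 1.96 × 1002 = 1964 C
n(e⁻) = 1964 / 96500 = 0.02035 mol
K⁺ + e⁻ → K, so n(K) = 0.02035 mol
m = 0.02035 × 39.10 = 0.796 g

0.796 g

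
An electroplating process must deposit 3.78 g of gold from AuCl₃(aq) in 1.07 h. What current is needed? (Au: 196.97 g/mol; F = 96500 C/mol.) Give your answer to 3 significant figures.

1.44 A

n(Au) = 3.78 / 196.97 = 0.01919 mol
Au³⁺ + 3e⁻ → Au, so n(e⁻) = 3 × 0.01919 = 0.05757 mol
Q = 0.05757 × 96500 = 5556 C
I = Q / t = 5556 / 3852 s = 1.44 A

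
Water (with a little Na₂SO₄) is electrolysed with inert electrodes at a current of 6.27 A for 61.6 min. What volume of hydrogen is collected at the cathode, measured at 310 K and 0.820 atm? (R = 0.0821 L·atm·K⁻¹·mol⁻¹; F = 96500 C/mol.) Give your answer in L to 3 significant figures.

Q = 6.27 A × 3696 s = 23170 C
Moles of electrons = 23170 / 96500 = 0.2401 mol
2H⁺ + 2e⁻ → H₂, so n(H₂) = 0.2401 / 2 = 0.1201 mol
V = nRT/P = 0.1201 × 0.0821 × 310 / 0.820 = 3.728 L

3.73 L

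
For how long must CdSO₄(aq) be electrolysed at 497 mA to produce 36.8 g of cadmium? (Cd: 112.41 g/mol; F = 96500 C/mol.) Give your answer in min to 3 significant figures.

n(Cd) = 36.8 / 112.41 = 0.3274 mol
Cd²⁺ + 2e⁻ → Cd, so n(e⁻) = 2 × 0.3274 = 0.6548 mol
Q = 0.6548 × 96500 = 63190 C
t = Q / I = 63190 / 0.497 = 1.271×10^5 s = 2120 min

2120 min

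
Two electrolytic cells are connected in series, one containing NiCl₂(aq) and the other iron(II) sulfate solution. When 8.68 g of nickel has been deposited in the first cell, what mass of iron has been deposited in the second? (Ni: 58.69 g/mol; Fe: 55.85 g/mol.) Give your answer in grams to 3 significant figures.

8.26 g

n(Ni) = 8.68 / 58.69 = 0.1479 mol
Ni²⁺ + 2e⁻ → Ni, so n(e⁻) = 2 × 0.1479 = 0.2958 mol
The cells are in series, so the same charge (and hence the same n(e⁻) = 0.2958 mol) passes through both.
Fe²⁺ + 2e⁻ → Fe, so n(Fe) = 0.2958 / 2 = 0.1479 mol
m(Fe) = 0.1479 × 55.85 = 8.26 g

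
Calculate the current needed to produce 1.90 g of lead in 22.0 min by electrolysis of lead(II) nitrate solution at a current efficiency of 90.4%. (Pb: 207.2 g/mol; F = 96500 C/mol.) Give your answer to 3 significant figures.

n(Pb) = 1.90 / 207.2 = 0.009170 mol
Pb²⁺ + 2e⁻ → Pb, so n(e⁻) = 2 × 0.009170 = 0.01834 mol
Q = 0.01834 × 96500 / 0.904 = 1958 C
I = Q / t = 1958 / 1320 s = 1.48 A

1.48 A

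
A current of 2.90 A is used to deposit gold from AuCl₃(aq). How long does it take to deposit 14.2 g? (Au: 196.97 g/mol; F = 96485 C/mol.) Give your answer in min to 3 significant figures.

120 min

n(Au) = 14.2 / 196.97 = 0.07209 mol
Au³⁺ + 3e⁻ → Au, so n(e⁻) = 3 × 0.07209 = 0.2163 mol
Q = 0.2163 × 96485 = 20870 C
t = Q / I = 20870 / 2.90 = 7197 s = 120 min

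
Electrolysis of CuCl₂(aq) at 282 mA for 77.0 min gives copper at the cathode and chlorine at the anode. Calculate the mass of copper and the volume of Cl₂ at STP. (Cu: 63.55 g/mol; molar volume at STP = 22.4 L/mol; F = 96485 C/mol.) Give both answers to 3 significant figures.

Q = 0.282 × 4620 = 1303 C; n(e⁻) = 1303 / 96485 = 0.01350 mol
Cathode: Cu²⁺ + 2e⁻ → Cu → n(Cu) = 0.01350/2 = 0.006750 mol → 0.429 g
Anode: 2Cl⁻ → Cl₂ + 2e⁻ → n(Cl₂) = 0.01350/2 = 0.006750 mol → 0.151 L

0.429 g Cu; 0.151 L Cl₂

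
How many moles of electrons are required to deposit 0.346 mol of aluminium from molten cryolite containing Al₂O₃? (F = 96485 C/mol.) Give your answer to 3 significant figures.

Al³⁺ + 3e⁻ → Al, so n(e⁻) = 3 × 0.346 = 1.038 mol

1.04 mol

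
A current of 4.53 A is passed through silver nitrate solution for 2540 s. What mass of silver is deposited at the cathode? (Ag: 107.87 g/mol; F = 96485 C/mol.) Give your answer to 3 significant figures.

12.9 g

Q = It = 4.53 × 2540 = 11510 C
n(e⁻) = Q/F = 11510/96485 = 0.1193 mol
Ag⁺ + e⁻ → Ag, so n(Ag) = 0.1193 mol
m = 0.1193 × 107.87 = 12.9 g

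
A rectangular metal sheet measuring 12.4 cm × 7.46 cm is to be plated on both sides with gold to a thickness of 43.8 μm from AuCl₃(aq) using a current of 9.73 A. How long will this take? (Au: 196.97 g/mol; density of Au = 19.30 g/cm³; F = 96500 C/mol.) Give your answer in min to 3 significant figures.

Plated area = 2 × 12.4 × 7.46 = 185.0 cm²
Volume = 185.0 × 43.8×10⁻⁴ cm = 0.8103 cm³
m(Au) = 0.8103 × 19.30 = 15.64 g
n(Au) = 15.64 / 196.97 = 0.07940 mol; n(e⁻) = 3 × 0.07940 = 0.2382 mol
Q = 0.2382 × 96500 = 22990 C
t = 22990 / 9.73 = 2363 s = 39.4 min

39.4 min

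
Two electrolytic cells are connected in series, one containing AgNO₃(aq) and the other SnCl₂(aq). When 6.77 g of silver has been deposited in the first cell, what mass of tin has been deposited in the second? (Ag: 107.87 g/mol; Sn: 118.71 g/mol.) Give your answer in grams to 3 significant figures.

n(Ag) = 6.77 / 107.87 = 0.06276 mol
Ag⁺ + e⁻ → Ag, so n(e⁻) = 0.06276 mol
Same current for the same time ⇒ same n(e⁻) = 0.06276 mol in both cells.
Sn²⁺ + 2e⁻ → Sn, so n(Sn) = 0.06276 / 2 = 0.03138 mol
m(Sn) = 0.03138 × 118.71 = 3.73 g

3.73 g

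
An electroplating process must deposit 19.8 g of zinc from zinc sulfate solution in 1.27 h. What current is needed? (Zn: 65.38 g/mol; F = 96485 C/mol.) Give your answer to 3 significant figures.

n(Zn) = 19.8 / 65.38 = 0.3028 mol
Zn²⁺ + 2e⁻ → Zn, so n(e⁻) = 2 × 0.3028 = 0.6056 mol
Q = 0.6056 × 96485 = 58430 C
I = Q / t = 58430 / 4572 s = 12.8 A

12.8 A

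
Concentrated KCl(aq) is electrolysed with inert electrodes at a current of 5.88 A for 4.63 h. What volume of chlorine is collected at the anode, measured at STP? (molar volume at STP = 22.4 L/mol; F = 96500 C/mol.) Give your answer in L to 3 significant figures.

11.4 L

Q = 5.88 A × 16668 s = 98010 C
n(e⁻) = Q/F = 98010/96500 = 1.016 mol
2Cl⁻ → Cl₂ + 2e⁻, so n(Cl₂) = 1.016 / 2 = 0.5080 mol
V = 0.5080 × 22.4 = 11.38 L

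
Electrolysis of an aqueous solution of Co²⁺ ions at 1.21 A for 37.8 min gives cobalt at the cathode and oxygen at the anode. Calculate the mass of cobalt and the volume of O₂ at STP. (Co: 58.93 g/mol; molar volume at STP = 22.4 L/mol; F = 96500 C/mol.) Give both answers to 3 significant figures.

Q = 1.21 × 2268 = 2744 C; n(e⁻) = 2744 / 96500 = 0.02844 mol
Cathode: Co²⁺ + 2e⁻ → Co → n(Co) = 0.02844/2 = 0.01422 mol → 0.838 g
Anode: 2H₂O → O₂ + 4H⁺ + 4e⁻ → n(O₂) = 0.02844/4 = 0.007110 mol → 0.159 L

0.838 g Co; 0.159 L O₂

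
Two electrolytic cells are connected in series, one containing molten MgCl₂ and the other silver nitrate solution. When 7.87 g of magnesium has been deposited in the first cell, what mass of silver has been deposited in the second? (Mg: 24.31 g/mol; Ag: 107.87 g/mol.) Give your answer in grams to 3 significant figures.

n(Mg) = 7.87 / 24.31 = 0.3237 mol
Mg²⁺ + 2e⁻ → Mg, so n(e⁻) = 2 × 0.3237 = 0.6474 mol
Since the cells are in series, n(e⁻) in the Ag cell is also 0.6474 mol.
Ag⁺ + e⁻ → Ag, so n(Ag) = 0.6474 mol
m(Ag) = 0.6474 × 107.87 = 69.8 g

69.8 g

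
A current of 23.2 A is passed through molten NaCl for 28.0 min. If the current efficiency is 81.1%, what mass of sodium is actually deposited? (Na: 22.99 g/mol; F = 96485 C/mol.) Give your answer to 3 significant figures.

Q = 23.2 × 1680 = 38980 C
n(e⁻) = 38980 / 96485 = 0.4040 mol
Na⁺ + e⁻ → Na, so theoretical m(Na) = 0.4040 × 22.99 = 9.288 g
Actual mass = 81.1% × 9.288 = 7.53 g

7.53 g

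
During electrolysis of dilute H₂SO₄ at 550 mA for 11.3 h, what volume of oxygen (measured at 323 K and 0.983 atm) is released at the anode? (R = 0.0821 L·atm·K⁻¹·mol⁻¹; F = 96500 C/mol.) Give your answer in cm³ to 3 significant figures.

Charge passed = 0.550 × 40680 = 22370 C
Moles of electrons = 22370 / 96500 = 0.2318 mol
2H₂O → O₂ + 4H⁺ + 4e⁻, so n(O₂) = 0.2318 / 4 = 0.05795 mol
V = nRT/P = 0.05795 × 0.0821 × 323 / 0.983 = 1.563 L
= 1560 cm³

1560 cm³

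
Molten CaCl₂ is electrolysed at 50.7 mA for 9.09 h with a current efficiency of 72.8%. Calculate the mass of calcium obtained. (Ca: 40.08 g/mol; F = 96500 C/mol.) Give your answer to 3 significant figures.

0.251 g

Q = 0.0507 × 32724 = 1659 C
n(e⁻) = 1659 / 96500 = 0.01719 mol
Ca²⁺ + 2e⁻ → Ca, so theoretical m(Ca) = 0.008595 × 40.08 = 0.3445 g
Actual mass = 72.8% × 0.3445 = 0.251 g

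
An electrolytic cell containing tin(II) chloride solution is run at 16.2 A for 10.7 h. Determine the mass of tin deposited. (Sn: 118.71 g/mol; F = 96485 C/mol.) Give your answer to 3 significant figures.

384 g

Q = 16.2 A × 38520 s = 6.240×10^5 C
n(e⁻) = 6.240×10^5 / 96485 = 6.467 mol
Sn²⁺ + 2e⁻ → Sn, so n(Sn) = 6.467 / 2 = 3.234 mol
m = 3.234 × 118.71 = 384 g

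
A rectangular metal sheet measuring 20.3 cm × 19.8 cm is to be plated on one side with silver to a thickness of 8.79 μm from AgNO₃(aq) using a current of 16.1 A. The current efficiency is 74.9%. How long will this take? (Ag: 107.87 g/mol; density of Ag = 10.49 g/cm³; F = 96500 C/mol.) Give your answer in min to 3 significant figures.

4.58 min

Plated area = 20.3 × 19.8 = 401.9 cm²
Volume = 401.9 × 8.79×10⁻⁴ cm = 0.3533 cm³
m(Ag) = 0.3533 × 10.49 = 3.706 g
n(Ag) = 3.706 / 107.87 = 0.03436 mol; n(e⁻) = 0.03436 mol
Q = 0.03436 × 96500 / 0.749 = 4427 C
t = 4427 / 16.1 = 275.0 s = 4.58 min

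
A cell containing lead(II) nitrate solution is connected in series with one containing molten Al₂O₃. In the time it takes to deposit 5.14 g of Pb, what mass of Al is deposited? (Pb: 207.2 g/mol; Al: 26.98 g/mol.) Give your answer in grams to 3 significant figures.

0.446 g

n(Pb) = 5.14 / 207.2 = 0.02481 mol
Pb²⁺ + 2e⁻ → Pb, so n(e⁻) = 2 × 0.02481 = 0.04962 mol
The cells are in series, so the same charge (and hence the same n(e⁻) = 0.04962 mol) passes through both.
Al³⁺ + 3e⁻ → Al, so n(Al) = 0.04962 / 3 = 0.01654 mol
m(Al) = 0.01654 × 26.98 = 0.446 g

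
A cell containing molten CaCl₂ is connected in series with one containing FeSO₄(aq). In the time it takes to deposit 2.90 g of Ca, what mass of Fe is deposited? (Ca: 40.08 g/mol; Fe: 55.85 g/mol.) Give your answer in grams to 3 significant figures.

n(Ca) = 2.90 / 40.08 = 0.07236 mol
Ca²⁺ + 2e⁻ → Ca, so n(e⁻) = 2 × 0.07236 = 0.1447 mol
In series, the same 0.1447 mol of electrons flows through the second cell.
Fe²⁺ + 2e⁻ → Fe, so n(Fe) = 0.1447 / 2 = 0.07235 mol
m(Fe) = 0.07235 × 55.85 = 4.04 g

4.04 g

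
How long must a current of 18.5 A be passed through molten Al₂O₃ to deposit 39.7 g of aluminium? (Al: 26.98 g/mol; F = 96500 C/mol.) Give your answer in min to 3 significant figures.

384 min

n(Al) = 39.7 / 26.98 = 1.471 mol
Al³⁺ + 3e⁻ → Al, so n(e⁻) = 3 × 1.471 = 4.413 mol
Q = 4.413 × 96500 = 4.259×10^5 C
t = Q / I = 4.259×10^5 / 18.5 = 23020 s = 384 min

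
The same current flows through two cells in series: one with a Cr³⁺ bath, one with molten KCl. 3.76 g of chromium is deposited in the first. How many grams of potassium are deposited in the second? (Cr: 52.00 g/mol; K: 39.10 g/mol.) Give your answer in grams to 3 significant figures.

n(Cr) = 3.76 / 52.00 = 0.07231 mol
Cr³⁺ + 3e⁻ → Cr, so n(e⁻) = 3 × 0.07231 = 0.2169 mol
Since the cells are in series, n(e⁻) in the K cell is also 0.2169 mol.
K⁺ + e⁻ → K, so n(K) = 0.2169 mol
m(K) = 0.2169 × 39.10 = 8.48 g

8.48 g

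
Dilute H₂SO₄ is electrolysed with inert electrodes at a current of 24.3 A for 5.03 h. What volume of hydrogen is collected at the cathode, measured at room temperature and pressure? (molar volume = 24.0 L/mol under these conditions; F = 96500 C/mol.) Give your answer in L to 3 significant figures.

54.7 L

Q = It = 24.3 × 18108 = 4.400×10^5 C
Moles of electrons = 4.400×10^5 / 96500 = 4.560 mol
2H⁺ + 2e⁻ → H₂, so n(H₂) = 4.560 / 2 = 2.280 mol
V = 2.280 × 24.0 = 54.72 L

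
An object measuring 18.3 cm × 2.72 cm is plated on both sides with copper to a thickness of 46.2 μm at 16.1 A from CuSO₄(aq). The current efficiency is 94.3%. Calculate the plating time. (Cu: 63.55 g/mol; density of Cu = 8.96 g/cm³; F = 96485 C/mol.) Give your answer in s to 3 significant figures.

824 s

Plated area = 2 × 18.3 × 2.72 = 99.55 cm²
Volume = 99.55 × 46.2×10⁻⁴ cm = 0.4599 cm³
m(Cu) = 0.4599 × 8.96 = 4.121 g
n(Cu) = 4.121 / 63.55 = 0.06485 mol; n(e⁻) = 2 × 0.06485 = 0.1297 mol
Q = 0.1297 × 96485 / 0.943 = 13270 C
t = 13270 / 16.1 = 824.2 s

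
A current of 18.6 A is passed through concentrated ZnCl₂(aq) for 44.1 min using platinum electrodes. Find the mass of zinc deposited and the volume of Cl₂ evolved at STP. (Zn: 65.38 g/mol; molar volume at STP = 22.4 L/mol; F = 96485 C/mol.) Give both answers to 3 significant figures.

Q = 18.6 × 2646 = 49220 C; n(e⁻) = 49220 / 96485 = 0.5101 mol
Cathode: Zn²⁺ + 2e⁻ → Zn → n(Zn) = 0.5101/2 = 0.2551 mol → 16.7 g
Anode: 2Cl⁻ → Cl₂ + 2e⁻ → n(Cl₂) = 0.5101/2 = 0.2551 mol → 5.71 L

16.7 g Zn; 5.71 L Cl₂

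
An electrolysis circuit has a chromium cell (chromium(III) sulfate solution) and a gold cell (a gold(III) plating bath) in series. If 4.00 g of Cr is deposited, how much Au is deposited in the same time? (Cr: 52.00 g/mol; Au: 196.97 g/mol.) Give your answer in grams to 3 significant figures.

15.2 g

n(Cr) = 4.00 / 52.00 = 0.07692 mol
Cr³⁺ + 3e⁻ → Cr, so n(e⁻) = 3 × 0.07692 = 0.2308 mol
In series, the same 0.2308 mol of electrons flows through the second cell.
Au³⁺ + 3e⁻ → Au, so n(Au) = 0.2308 / 3 = 0.07693 mol
m(Au) = 0.07693 × 196.97 = 15.2 g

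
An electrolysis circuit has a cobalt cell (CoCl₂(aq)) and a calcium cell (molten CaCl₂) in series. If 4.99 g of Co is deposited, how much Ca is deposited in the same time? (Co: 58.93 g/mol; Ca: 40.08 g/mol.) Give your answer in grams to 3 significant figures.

n(Co) = 4.99 / 58.93 = 0.08468 mol
Co²⁺ + 2e⁻ → Co, so n(e⁻) = 2 × 0.08468 = 0.1694 mol
In series, the same 0.1694 mol of electrons flows through the second cell.
Ca²⁺ + 2e⁻ → Ca, so n(Ca) = 0.1694 / 2 = 0.08470 mol
m(Ca) = 0.08470 × 40.08 = 3.39 g

3.39 g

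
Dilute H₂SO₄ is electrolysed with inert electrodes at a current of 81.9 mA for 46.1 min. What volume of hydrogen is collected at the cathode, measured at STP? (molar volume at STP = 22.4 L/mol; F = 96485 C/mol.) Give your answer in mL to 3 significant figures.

26.3 mL

Charge passed = 0.0819 × 2766 = 226.5 C
n(e⁻) = Q/F = 226.5/96485 = 0.002348 mol
2H⁺ + 2e⁻ → H₂, so n(H₂) = 0.002348 / 2 = 0.001174 mol
V = 0.001174 × 22.4 = 0.02630 L
= 26.3 mL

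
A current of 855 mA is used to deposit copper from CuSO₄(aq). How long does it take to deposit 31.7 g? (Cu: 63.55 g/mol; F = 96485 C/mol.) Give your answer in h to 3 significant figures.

31.3 h

n(Cu) = 31.7 / 63.55 = 0.4988 mol
Cu²⁺ + 2e⁻ → Cu, so n(e⁻) = 2 × 0.4988 = 0.9976 mol
Q = 0.9976 × 96485 = 96250 C
t = Q / I = 96250 / 0.855 = 1.126×10^5 s = 31.3 h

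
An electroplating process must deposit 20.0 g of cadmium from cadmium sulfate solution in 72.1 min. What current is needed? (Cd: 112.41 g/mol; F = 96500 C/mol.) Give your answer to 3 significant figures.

7.94 A

n(Cd) = 20.0 / 112.41 = 0.1779 mol
Cd²⁺ + 2e⁻ → Cd, so n(e⁻) = 2 × 0.1779 = 0.3558 mol
Q = 0.3558 × 96500 = 34330 C
I = Q / t = 34330 / 4326 s = 7.94 A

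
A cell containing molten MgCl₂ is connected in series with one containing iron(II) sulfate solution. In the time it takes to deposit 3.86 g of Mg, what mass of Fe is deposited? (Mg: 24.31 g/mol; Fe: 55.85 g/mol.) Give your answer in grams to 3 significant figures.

n(Mg) = 3.86 / 24.31 = 0.1588 mol
Mg²⁺ + 2e⁻ → Mg, so n(e⁻) = 2 × 0.1588 = 0.3176 mol
Same current for the same time ⇒ same n(e⁻) = 0.3176 mol in both cells.
Fe²⁺ + 2e⁻ → Fe, so n(Fe) = 0.3176 / 2 = 0.1588 mol
m(Fe) = 0.1588 × 55.85 = 8.87 g

8.87 g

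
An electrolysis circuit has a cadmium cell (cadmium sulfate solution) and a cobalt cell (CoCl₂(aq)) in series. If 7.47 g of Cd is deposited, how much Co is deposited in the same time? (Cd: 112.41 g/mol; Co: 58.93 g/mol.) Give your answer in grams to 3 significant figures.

n(Cd) = 7.47 / 112.41 = 0.06645 mol
Cd²⁺ + 2e⁻ → Cd, so n(e⁻) = 2 × 0.06645 = 0.1329 mol
Since the cells are in series, n(e⁻) in the Co cell is also 0.1329 mol.
Co²⁺ + 2e⁻ → Co, so n(Co) = 0.1329 / 2 = 0.06645 mol
m(Co) = 0.06645 × 58.93 = 3.92 g

3.92 g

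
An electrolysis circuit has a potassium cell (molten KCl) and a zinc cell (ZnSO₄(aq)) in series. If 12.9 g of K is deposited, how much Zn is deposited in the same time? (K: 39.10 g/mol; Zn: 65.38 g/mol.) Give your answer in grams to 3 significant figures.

n(K) = 12.9 / 39.10 = 0.3299 mol
K⁺ + e⁻ → K, so n(e⁻) = 0.3299 mol
In series, the same 0.3299 mol of electrons flows through the second cell.
Zn²⁺ + 2e⁻ → Zn, so n(Zn) = 0.3299 / 2 = 0.1650 mol
m(Zn) = 0.1650 × 65.38 = 10.8 g

10.8 g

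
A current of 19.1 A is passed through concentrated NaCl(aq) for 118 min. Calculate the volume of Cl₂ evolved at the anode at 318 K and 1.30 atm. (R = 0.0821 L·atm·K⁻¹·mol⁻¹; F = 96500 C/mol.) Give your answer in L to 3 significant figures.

14.1 L

Charge passed = 19.1 × 7080 = 1.352×10^5 C
n(e⁻) = Q/F = 1.352×10^5/96500 = 1.401 mol
2Cl⁻ → Cl₂ + 2e⁻, so n(Cl₂) = 1.401 / 2 = 0.7005 mol
V = nRT/P = 0.7005 × 0.0821 × 318 / 1.30 = 14.07 L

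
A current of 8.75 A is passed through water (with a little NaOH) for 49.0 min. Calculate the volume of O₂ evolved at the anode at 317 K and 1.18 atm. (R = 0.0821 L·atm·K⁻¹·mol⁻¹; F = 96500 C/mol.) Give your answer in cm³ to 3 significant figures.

1470 cm³

Q = 8.75 A × 2940 s = 25730 C
Moles of electrons = 25730 / 96500 = 0.2666 mol
2H₂O → O₂ + 4H⁺ + 4e⁻, so n(O₂) = 0.2666 / 4 = 0.06665 mol
V = nRT/P = 0.06665 × 0.0821 × 317 / 1.18 = 1.470 L
= 1470 cm³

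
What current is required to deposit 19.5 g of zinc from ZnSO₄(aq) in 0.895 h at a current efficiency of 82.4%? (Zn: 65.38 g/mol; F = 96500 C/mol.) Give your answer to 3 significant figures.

n(Zn) = 19.5 / 65.38 = 0.2983 mol
Zn²⁺ + 2e⁻ → Zn, so n(e⁻) = 2 × 0.2983 = 0.5966 mol
Q = 0.5966 × 96500 / 0.824 = 69870 C
I = Q / t = 69870 / 3222 s = 21.7 A

21.7 A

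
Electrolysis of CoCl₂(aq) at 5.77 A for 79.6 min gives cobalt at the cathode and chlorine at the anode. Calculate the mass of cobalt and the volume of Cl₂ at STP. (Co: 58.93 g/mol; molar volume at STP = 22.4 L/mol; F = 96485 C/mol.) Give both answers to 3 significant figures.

Q = 5.77 × 4776 = 27560 C; n(e⁻) = 27560 / 96485 = 0.2856 mol
Cathode: Co²⁺ + 2e⁻ → Co → n(Co) = 0.2856/2 = 0.1428 mol → 8.42 g
Anode: 2Cl⁻ → Cl₂ + 2e⁻ → n(Cl₂) = 0.2856/2 = 0.1428 mol → 3.20 L

8.42 g Co; 3.20 L Cl₂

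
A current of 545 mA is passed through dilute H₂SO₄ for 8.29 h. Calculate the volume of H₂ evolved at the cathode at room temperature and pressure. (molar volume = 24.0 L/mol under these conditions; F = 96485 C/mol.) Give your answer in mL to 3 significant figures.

2020 mL

Charge passed = 0.545 × 29844 = 16260 C
n(e⁻) = Q/F = 16260/96485 = 0.1685 mol
2H⁺ + 2e⁻ → H₂, so n(H₂) = 0.1685 / 2 = 0.08425 mol
V = 0.08425 × 24.0 = 2.022 L
= 2020 mL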